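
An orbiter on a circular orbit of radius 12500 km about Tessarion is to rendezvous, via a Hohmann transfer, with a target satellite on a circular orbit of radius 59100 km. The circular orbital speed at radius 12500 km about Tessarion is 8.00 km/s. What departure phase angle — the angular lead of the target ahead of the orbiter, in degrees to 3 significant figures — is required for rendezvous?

From the circular-orbit relation v² = μ/r at r = 12500 km: μ = v²r = (8.00)² × 12500 = 8.00000×10^5 km³/s².
Transfer-ellipse semi-major axis a_t = (r₁ + r₂)/2 = (12500 + 59100)/2 = 35800 km.
The half-period of the transfer ellipse is t = π√(a_t³/μ) = 23790 s.
The target's mean motion on its circular orbit is ω₂ = √(μ/r₂³) = 6.225×10^-5 rad/s.
Angle swept by the target during transfer: ω₂·t = 1.481 rad = 84.86°.
Arrival is 180° from departure on the ellipse, so φ = 180° − 84.86° = 95.1°.

φ = 95.1°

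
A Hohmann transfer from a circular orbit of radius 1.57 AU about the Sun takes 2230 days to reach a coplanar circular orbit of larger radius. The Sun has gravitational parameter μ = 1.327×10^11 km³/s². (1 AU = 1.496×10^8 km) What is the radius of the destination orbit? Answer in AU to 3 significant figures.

In km: r₁ = 1.57 × 1.496×10^8 = 2.34872×10^8 km.
Transfer time t = 2230 days = 1.92672×10^8 s, and t = π√(a_t³/μ).
So a_t = (μ t²/π²)^(1/3) = (1.327×10^11 × (1.92672×10^8)² / π²)^(1/3) = 7.9324×10^8 km.
Since a_t = (r₁ + r₂)/2, r₂ = 2a_t − r₁ = 2×7.9324×10^8 − 2.34872×10^8 = 1.351608×10^9 km.
In AU: r₂ = 1.351608×10^9 / 1.496×10^8 = 9.03 AU.

r₂ = 9.03 AU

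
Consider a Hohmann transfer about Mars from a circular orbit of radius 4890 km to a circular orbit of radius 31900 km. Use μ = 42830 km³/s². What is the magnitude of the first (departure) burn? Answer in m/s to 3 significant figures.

Semi-major axis of the transfer orbit: a_t = (4890 + 31900)/2 = 18395 km.
On the circular orbit at r = 4890 km, v_c = √(μ/r) = 2.9595 km/s.
Transfer-orbit speed at the same r (vis-viva, a = a_t): v_t = √[μ(2/r − 1/a_t)] = 3.8973 km/s.
Δv₁ = |v_t − v_c| = |3.8973 − 2.9595| = 0.9378 km/s.

Δv₁ = 938 m/s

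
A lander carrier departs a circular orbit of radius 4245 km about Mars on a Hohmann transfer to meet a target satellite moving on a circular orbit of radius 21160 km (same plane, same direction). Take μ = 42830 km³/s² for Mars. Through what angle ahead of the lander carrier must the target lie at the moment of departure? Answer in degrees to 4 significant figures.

φ = 96.28°

The Hohmann ellipse has a_t = (r₁ + r₂)/2 = 12702.5 km.
The half-period of the transfer ellipse is t = π√(a_t³/μ) = 21732 s.
The target's mean motion on its circular orbit is ω₂ = √(μ/r₂³) = 6.7236×10^-5 rad/s.
Angle swept by the target during transfer: ω₂·t = 1.4612 rad = 83.72°.
Arrival is 180° from departure on the ellipse, so φ = 180° − 83.72° = 96.28°.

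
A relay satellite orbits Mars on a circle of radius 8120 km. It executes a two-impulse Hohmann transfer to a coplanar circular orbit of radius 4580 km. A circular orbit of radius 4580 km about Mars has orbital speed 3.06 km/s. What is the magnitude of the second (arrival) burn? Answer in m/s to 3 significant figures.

Δv₂ = 400 m/s

From the circular-orbit relation v² = μ/r at r = 4580 km: μ = v²r = (3.06)² × 4580 = 42885.3 km³/s².
Transfer-ellipse semi-major axis a_t = (r₁ + r₂)/2 = (8120 + 4580)/2 = 6350 km.
On the circular orbit at r = 4580 km, v_c = √(μ/r) = 3.0600 km/s.
Vis-viva on the transfer ellipse at r = 4580 km gives v_t = √[μ(2/r − 1/a_t)] = 3.4603 km/s.
Δv₂ = |v_t − v_c| = |3.4603 − 3.0600| = 0.4003 km/s.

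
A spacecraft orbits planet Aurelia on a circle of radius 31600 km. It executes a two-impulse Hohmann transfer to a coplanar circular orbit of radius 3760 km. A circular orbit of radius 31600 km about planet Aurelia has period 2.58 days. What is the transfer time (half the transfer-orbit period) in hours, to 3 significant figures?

From Kepler's third law T² = 4π²r³/μ at r = 31600 km, T = 2.58 days = 2.58 × 86400 s = 2.22912×10^5 s: μ = 4π²r³/T² = 25070.0 km³/s².
Transfer-ellipse semi-major axis a_t = (r₁ + r₂)/2 = (31600 + 3760)/2 = 17680 km.
By Kepler's third law the transfer-orbit period is T = 2π√(a_t³/μ), so t = T/2 = 46640 s.
Converting: 46640 s ÷ 3600 s/hour = 13.0 hours.

t = 13.0 hours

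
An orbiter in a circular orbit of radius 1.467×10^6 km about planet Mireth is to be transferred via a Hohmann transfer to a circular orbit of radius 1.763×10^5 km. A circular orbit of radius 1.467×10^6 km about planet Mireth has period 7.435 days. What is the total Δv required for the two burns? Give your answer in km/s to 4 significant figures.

From Kepler's third law T² = 4π²r³/μ at r = 1.467×10^6 km, T = 7.435 days = 7.435 × 86400 s = 6.42384×10^5 s: μ = 4π²r³/T² = 3.02037×10^8 km³/s².
Semi-major axis of the transfer orbit: a_t = (1.467×10^6 + 1.763×10^5)/2 = 8.2165×10^5 km.
At r₁ the circular-orbit speed is v₁ = √(μ/r₁) = 14.349 km/s.
Transfer-orbit speed at r₁ (vis-viva): v_a = √[μ(2/r₁ − 1/a_t)] = 6.6466 km/s.
First burn Δv₁ = |v_a − v₁| = 7.702 km/s.
At r₂, v₂ = √(μ/r₂) = 41.39 km/s.
Transfer-orbit speed at r₂: v_p = √[μ(2/r₂ − 1/a_t)] = 55.31 km/s.
Second burn Δv₂ = |v₂ − v_p| = 13.92 km/s.
Total Δv = Δv₁ + Δv₂ = 21.62 km/s.

Δv = 21.62 km/s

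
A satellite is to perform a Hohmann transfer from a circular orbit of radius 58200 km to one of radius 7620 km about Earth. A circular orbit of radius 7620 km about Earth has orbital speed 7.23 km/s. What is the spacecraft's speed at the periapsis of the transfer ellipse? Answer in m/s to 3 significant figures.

From the circular-orbit relation v² = μ/r at r = 7620 km: μ = v²r = (7.23)² × 7620 = 3.98319×10^5 km³/s².
Semi-major axis of the transfer orbit: a_t = (58200 + 7620)/2 = 32910 km.
The periapsis of the transfer ellipse is at r = 7620 km.
Applying v² = μ(2/r − 1/a_t): v = 9.615 km/s.

v = 9610 m/s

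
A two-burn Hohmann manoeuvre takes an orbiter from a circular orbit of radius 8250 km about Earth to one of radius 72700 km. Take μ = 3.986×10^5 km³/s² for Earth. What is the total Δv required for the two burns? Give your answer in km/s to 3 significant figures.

Semi-major axis of the transfer orbit: a_t = (8250 + 72700)/2 = 40475 km.
At r₁ the circular-orbit speed is v₁ = √(μ/r₁) = 6.951 km/s.
Transfer-orbit speed at r₁ (vis-viva equation): v_p = √[μ(2/r₁ − 1/a_t)] = 9.316 km/s.
First burn Δv₁ = |v_p − v₁| = 2.365 km/s.
Circular speed at r₂: v₂ = √(μ/r₂) = 2.3415 km/s.
Transfer-orbit speed at r₂: v_a = √[μ(2/r₂ − 1/a_t)] = 1.0571 km/s.
Second burn Δv₂ = |v₂ − v_a| = 1.284 km/s.
Δv = Δv₁ + Δv₂ = 2.365 + 1.284 = 3.649 km/s.

Δv = 3.65 km/s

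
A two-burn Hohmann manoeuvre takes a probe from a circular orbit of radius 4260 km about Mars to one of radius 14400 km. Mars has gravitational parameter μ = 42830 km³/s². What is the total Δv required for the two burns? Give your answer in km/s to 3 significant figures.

The Hohmann ellipse has a_t = (r₁ + r₂)/2 = 9330 km.
At r₁ the circular-orbit speed is v₁ = √(μ/r₁) = 3.1708 km/s.
Transfer-orbit speed at r₁ (vis-viva equation): v_p = √[μ(2/r₁ − 1/a_t)] = 3.9392 km/s.
First burn Δv₁ = |v_p − v₁| = 0.7684 km/s.
At r₂, v₂ = √(μ/r₂) = 1.72462 km/s.
Transfer-orbit speed at r₂: v_a = √[μ(2/r₂ − 1/a_t)] = 1.16535 km/s.
Second burn Δv₂ = |v₂ − v_a| = 0.5593 km/s.
Total Δv = Δv₁ + Δv₂ = 1.328 km/s.

Δv = 1.33 km/s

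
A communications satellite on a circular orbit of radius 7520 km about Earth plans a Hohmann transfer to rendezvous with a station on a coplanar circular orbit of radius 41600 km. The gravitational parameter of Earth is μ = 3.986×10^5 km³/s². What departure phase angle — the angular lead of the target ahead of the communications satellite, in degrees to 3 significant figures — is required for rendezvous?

The Hohmann ellipse has a_t = (r₁ + r₂)/2 = 24560 km.
Transfer time t = π√(a_t³/μ) = 19152.42 s.
The target's mean motion on its circular orbit is ω₂ = √(μ/r₂³) = 7.440955×10^-5 rad/s.
Angle swept by the target during transfer: ω₂·t = 1.425123 rad = 81.654°.
The communications satellite traverses 180° on the transfer ellipse, so the target must lead by 180° − 81.654° = 98.3°.

φ = 98.3°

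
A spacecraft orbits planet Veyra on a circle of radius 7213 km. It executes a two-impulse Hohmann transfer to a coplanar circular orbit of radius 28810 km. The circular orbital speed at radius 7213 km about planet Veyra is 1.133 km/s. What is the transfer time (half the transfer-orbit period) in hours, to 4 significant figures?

From the circular-orbit relation v² = μ/r at r = 7213 km: μ = v²r = (1.133)² × 7213 = 9259.25 km³/s².
Semi-major axis of the transfer orbit: a_t = (7213 + 28810)/2 = 18011.5 km.
Transfer time t = π√(a_t³/μ) = π√((18011.5)³ / 9259.25) = 78920 s.
Converting: 78920 s ÷ 3600 s/hour = 21.92 hours.

t = 21.92 hours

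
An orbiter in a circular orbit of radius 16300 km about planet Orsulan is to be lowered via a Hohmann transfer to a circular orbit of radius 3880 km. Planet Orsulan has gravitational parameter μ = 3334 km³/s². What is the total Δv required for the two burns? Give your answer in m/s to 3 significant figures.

Δv = 423 m/s

Transfer-ellipse semi-major axis a_t = (r₁ + r₂)/2 = (16300 + 3880)/2 = 10090 km.
At r₁ the circular-orbit speed is v₁ = √(μ/r₁) = 0.4523 km/s.
On the transfer ellipse at r₁, vis-viva gives v_a = √[μ(2/r₁ − 1/a_t)] = 0.2805 km/s.
First burn Δv₁ = |v_a − v₁| = 0.1718 km/s.
At r₂, v₂ = √(μ/r₂) = 0.92697 km/s.
Transfer-orbit speed at r₂: v_p = √[μ(2/r₂ − 1/a_t)] = 1.1782 km/s.
Second burn Δv₂ = |v₂ − v_p| = 0.2512 km/s.
Δv = Δv₁ + Δv₂ = 0.1718 + 0.2512 = 0.4230 km/s.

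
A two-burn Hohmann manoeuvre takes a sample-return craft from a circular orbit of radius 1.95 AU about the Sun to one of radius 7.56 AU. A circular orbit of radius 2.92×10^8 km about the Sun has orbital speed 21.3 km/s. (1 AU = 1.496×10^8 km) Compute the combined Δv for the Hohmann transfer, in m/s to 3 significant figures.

From the circular-orbit relation v² = μ/r at r = 2.92×10^8 km: μ = v²r = (21.3)² × 2.92×10^8 = 1.32477×10^11 km³/s².
In km: r₁ = 1.95 × 1.496×10^8 = 2.9172×10^8 km; r₂ = 7.56 × 1.496×10^8 = 1.130976×10^9 km.
The Hohmann ellipse has a_t = (r₁ + r₂)/2 = 7.11348×10^8 km.
At r₁ the circular-orbit speed is v₁ = √(μ/r₁) = 21.31 km/s.
On the transfer ellipse at r₁, vis-viva equation gives v_p = √[μ(2/r₁ − 1/a_t)] = 26.87 km/s.
First burn Δv₁ = |v_p − v₁| = 5.560 km/s.
Circular speed at r₂: v₂ = √(μ/r₂) = 10.823 km/s.
Transfer-orbit speed at r₂: v_a = √[μ(2/r₂ − 1/a_t)] = 6.9308 km/s.
Second burn Δv₂ = |v₂ − v_a| = 3.892 km/s.
Δv = Δv₁ + Δv₂ = 5.560 + 3.892 = 9.452 km/s.

Δv = 9450 m/s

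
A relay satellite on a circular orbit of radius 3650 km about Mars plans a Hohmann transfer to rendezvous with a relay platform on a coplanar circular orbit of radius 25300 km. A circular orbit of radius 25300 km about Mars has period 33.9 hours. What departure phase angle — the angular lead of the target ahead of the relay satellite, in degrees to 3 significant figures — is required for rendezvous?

From Kepler's third law T² = 4π²r³/μ at r = 25300 km, T = 33.9 hours = 33.9 × 3600 s = 1.2204×10^5 s: μ = 4π²r³/T² = 42925.7 km³/s².
Semi-major axis of the transfer orbit: a_t = (3650 + 25300)/2 = 14475 km.
The half-period of the transfer ellipse is t = π√(a_t³/μ) = 26410 s.
The target's mean motion on its circular orbit is ω₂ = √(μ/r₂³) = 5.148×10^-5 rad/s.
Angle swept by the target during transfer: ω₂·t = 1.3596 rad = 77.90°.
Arrival is 180° from departure on the ellipse, so φ = 180° − 77.90° = 102°.

φ = 102°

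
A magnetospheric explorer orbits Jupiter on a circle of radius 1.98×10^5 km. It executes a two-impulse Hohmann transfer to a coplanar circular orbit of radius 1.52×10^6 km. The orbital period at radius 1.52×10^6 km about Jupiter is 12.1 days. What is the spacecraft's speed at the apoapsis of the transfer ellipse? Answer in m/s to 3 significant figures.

From Kepler's third law T² = 4π²r³/μ at r = 1.52×10^6 km, T = 12.1 days = 12.1 × 86400 s = 1.04544×10^6 s: μ = 4π²r³/T² = 1.26851×10^8 km³/s².
The Hohmann ellipse has a_t = (r₁ + r₂)/2 = 8.590×10^5 km.
The apoapsis of the transfer ellipse is at r = 1.520×10^6 km.
Applying v² = μ(2/r − 1/a_t): v = 4.386 km/s.

v = 4390 m/s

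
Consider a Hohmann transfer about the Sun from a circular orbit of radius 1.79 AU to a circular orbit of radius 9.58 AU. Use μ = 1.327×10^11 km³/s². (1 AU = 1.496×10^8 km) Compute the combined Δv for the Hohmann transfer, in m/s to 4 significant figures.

Δv = 10860 m/s

In km: r₁ = 1.79 × 1.496×10^8 = 2.67784×10^8 km; r₂ = 9.58 × 1.496×10^8 = 1.433168×10^9 km.
Semi-major axis of the transfer orbit: a_t = (2.67784×10^8 + 1.433168×10^9)/2 = 8.50476×10^8 km.
Circular speed at r₁: v₁ = √(μ/r₁) = √(1.327×10^11/2.67784×10^8) = 22.261 km/s.
On the transfer ellipse at r₁, v² = μ(2/r − 1/a) gives v_p = √[μ(2/r₁ − 1/a_t)] = 28.898 km/s.
First burn Δv₁ = |v_p − v₁| = 6.637 km/s.
At r₂, v₂ = √(μ/r₂) = 9.622 km/s.
Transfer-orbit speed at r₂: v_a = √[μ(2/r₂ − 1/a_t)] = 5.399 km/s.
Second burn Δv₂ = |v₂ − v_a| = 4.223 km/s.
Δv = Δv₁ + Δv₂ = 6.637 + 4.223 = 10.86 km/s.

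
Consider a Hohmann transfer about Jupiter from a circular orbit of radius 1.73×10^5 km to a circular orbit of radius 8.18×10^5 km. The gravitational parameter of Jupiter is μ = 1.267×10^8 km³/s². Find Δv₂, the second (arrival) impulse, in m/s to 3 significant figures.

Δv₂ = 5090 m/s

Semi-major axis of the transfer orbit: a_t = (1.730×10^5 + 8.180×10^5)/2 = 4.955×10^5 km.
Circular speed at r = 8.180×10^5 km: v_c = √(μ/r) = 12.4455 km/s.
Transfer-orbit speed at the same r (vis-viva, a = a_t): v_t = √[μ(2/r − 1/a_t)] = 7.35382 km/s.
Δv₂ = |v_t − v_c| = |7.35382 − 12.4455| = 5.092 km/s.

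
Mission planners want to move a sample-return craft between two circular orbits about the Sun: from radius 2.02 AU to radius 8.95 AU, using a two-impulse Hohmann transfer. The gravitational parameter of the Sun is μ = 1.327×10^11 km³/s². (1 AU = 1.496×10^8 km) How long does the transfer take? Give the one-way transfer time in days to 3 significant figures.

t = 2350 days

In km: r₁ = 2.02 × 1.496×10^8 = 3.02192×10^8 km; r₂ = 8.95 × 1.496×10^8 = 1.33892×10^9 km.
The Hohmann ellipse has a_t = (r₁ + r₂)/2 = 8.20556×10^8 km.
Half the transfer-orbit period gives t = π√(a_t³/μ) = 2.027×10^8 s.
Converting: 2.027×10^8 s ÷ 86400 s/day = 2350 days.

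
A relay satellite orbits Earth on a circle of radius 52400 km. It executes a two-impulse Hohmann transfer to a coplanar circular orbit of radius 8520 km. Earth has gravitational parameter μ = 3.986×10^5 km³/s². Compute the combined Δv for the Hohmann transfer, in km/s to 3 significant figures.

Δv = 3.43 km/s

Semi-major axis of the transfer orbit: a_t = (52400 + 8520)/2 = 30460 km.
At r₁ the circular-orbit speed is v₁ = √(μ/r₁) = 2.7581 km/s.
Transfer-orbit speed at r₁ (v² = μ(2/r − 1/a)): v_a = √[μ(2/r₁ − 1/a_t)] = 1.4587 km/s.
First burn Δv₁ = |v_a − v₁| = 1.2994 km/s.
Circular speed at r₂: v₂ = √(μ/r₂) = 6.8399 km/s.
Transfer-orbit speed at r₂: v_p = √[μ(2/r₂ − 1/a_t)] = 8.9712 km/s.
Second burn Δv₂ = |v₂ − v_p| = 2.1313 km/s.
Total Δv = Δv₁ + Δv₂ = 3.431 km/s.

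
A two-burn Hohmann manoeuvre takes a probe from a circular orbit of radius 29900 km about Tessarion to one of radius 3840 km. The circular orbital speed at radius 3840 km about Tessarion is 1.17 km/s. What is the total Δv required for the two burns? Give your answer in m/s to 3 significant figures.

Δv = 607 m/s

From the circular-orbit relation v² = μ/r at r = 3840 km: μ = v²r = (1.17)² × 3840 = 5256.58 km³/s².
Semi-major axis of the transfer orbit: a_t = (29900 + 3840)/2 = 16870 km.
At r₁ the circular-orbit speed is v₁ = √(μ/r₁) = 0.41929 km/s.
Transfer-orbit speed at r₁ (vis-viva equation): v_a = √[μ(2/r₁ − 1/a_t)] = 0.20004 km/s.
First burn Δv₁ = |v_a − v₁| = 0.21925 km/s.
At r₂, v₂ = √(μ/r₂) = 1.17000 km/s.
Transfer-orbit speed at r₂: v_p = √[μ(2/r₂ − 1/a_t)] = 1.55763 km/s.
Second burn Δv₂ = |v₂ − v_p| = 0.38763 km/s.
Δv = Δv₁ + Δv₂ = 0.21925 + 0.38763 = 0.6069 km/s.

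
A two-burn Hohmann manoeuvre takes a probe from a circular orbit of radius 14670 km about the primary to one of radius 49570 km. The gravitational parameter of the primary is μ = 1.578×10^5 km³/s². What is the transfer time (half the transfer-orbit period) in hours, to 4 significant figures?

t = 12.65 hours

Transfer-ellipse semi-major axis a_t = (r₁ + r₂)/2 = (14670 + 49570)/2 = 32120 km.
Half the transfer-orbit period gives t = π√(a_t³/μ) = 45530 s.
Converting: 45530 s ÷ 3600 s/hour = 12.65 hours.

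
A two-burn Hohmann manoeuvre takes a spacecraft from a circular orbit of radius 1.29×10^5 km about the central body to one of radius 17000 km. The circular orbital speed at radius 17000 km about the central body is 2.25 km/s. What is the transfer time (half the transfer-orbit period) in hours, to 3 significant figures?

t = 58.7 hours

From the circular-orbit relation v² = μ/r at r = 17000 km: μ = v²r = (2.25)² × 17000 = 86062.5 km³/s².
The Hohmann ellipse has a_t = (r₁ + r₂)/2 = 73000 km.
By Kepler's third law the transfer-orbit period is T = 2π√(a_t³/μ), so t = T/2 = 2.112×10^5 s.
Converting: 2.112×10^5 s ÷ 3600 s/hour = 58.7 hours.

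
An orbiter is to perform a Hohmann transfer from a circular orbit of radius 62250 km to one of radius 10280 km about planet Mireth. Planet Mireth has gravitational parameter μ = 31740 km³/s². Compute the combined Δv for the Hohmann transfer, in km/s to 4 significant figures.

The Hohmann ellipse has a_t = (r₁ + r₂)/2 = 36265 km.
Circular speed at r₁: v₁ = √(μ/r₁) = √(31740/62250) = 0.7141 km/s.
Transfer-orbit speed at r₁ (vis-viva equation): v_a = √[μ(2/r₁ − 1/a_t)] = 0.3802 km/s.
First burn Δv₁ = |v_a − v₁| = 0.3339 km/s.
At r₂, v₂ = √(μ/r₂) = 1.757 km/s.
Transfer-orbit speed at r₂: v_p = √[μ(2/r₂ − 1/a_t)] = 2.302 km/s.
Second burn Δv₂ = |v₂ − v_p| = 0.5450 km/s.
Δv = Δv₁ + Δv₂ = 0.3339 + 0.5450 = 0.8789 km/s.

Δv = 0.8789 km/s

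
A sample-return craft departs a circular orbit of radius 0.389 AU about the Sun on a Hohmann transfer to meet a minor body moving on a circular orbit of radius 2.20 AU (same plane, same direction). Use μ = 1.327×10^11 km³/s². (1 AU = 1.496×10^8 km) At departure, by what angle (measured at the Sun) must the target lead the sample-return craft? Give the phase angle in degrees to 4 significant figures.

In km: r₁ = 0.389 × 1.496×10^8 = 5.81944×10^7 km; r₂ = 2.20 × 1.496×10^8 = 3.2912×10^8 km.
Semi-major axis of the transfer orbit: a_t = (5.81944×10^7 + 3.2912×10^8)/2 = 1.936572×10^8 km.
The half-period of the transfer ellipse is t = π√(a_t³/μ) = 2.324154×10^7 s.
The target's mean motion on its circular orbit is ω₂ = √(μ/r₂³) = 6.101042×10^-8 rad/s.
Angle swept by the target during transfer: ω₂·t = 1.41798 rad = 81.24°.
The sample-return craft traverses 180° on the transfer ellipse, so the target must lead by 180° − 81.24° = 98.76°.

φ = 98.76°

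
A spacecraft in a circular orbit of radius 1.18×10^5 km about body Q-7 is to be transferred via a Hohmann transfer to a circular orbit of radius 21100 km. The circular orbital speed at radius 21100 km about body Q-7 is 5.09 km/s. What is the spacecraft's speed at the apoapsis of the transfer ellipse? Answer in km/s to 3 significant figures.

v = 1.19 km/s

From the circular-orbit relation v² = μ/r at r = 21100 km: μ = v²r = (5.09)² × 21100 = 5.46661×10^5 km³/s².
Transfer-ellipse semi-major axis a_t = (r₁ + r₂)/2 = (1.180×10^5 + 21100)/2 = 69550 km.
The apoapsis of the transfer ellipse is at r = 1.180×10^5 km.
From the vis-viva equation, v = √[μ(2/r − 1/a_t)] = 1.186 km/s.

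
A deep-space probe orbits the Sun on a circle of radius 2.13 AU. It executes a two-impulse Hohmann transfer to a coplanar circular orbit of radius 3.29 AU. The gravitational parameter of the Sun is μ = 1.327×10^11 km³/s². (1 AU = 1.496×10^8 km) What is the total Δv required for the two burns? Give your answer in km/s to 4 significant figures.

In km: r₁ = 2.13 × 1.496×10^8 = 3.18648×10^8 km; r₂ = 3.29 × 1.496×10^8 = 4.92184×10^8 km.
Semi-major axis of the transfer orbit: a_t = (3.18648×10^8 + 4.92184×10^8)/2 = 4.05416×10^8 km.
At r₁ the circular-orbit speed is v₁ = √(μ/r₁) = 20.407 km/s.
On the transfer ellipse at r₁, vis-viva gives v_p = √[μ(2/r₁ − 1/a_t)] = 22.485 km/s.
First burn Δv₁ = |v_p − v₁| = 2.078 km/s.
Circular speed at r₂: v₂ = √(μ/r₂) = 16.420 km/s.
Transfer-orbit speed at r₂: v_a = √[μ(2/r₂ − 1/a_t)] = 14.557 km/s.
Second burn Δv₂ = |v₂ − v_a| = 1.863 km/s.
Total Δv = Δv₁ + Δv₂ = 3.941 km/s.

Δv = 3.941 km/s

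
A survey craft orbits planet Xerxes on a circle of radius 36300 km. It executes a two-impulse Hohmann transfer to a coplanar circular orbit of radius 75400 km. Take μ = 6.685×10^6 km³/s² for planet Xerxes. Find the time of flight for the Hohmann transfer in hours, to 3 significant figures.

t = 4.45 hours

Semi-major axis of the transfer orbit: a_t = (36300 + 75400)/2 = 55850 km.
By Kepler's third law the transfer-orbit period is T = 2π√(a_t³/μ), so t = T/2 = 16037 s.
Converting: 16037 s ÷ 3600 s/hour = 4.45 hours.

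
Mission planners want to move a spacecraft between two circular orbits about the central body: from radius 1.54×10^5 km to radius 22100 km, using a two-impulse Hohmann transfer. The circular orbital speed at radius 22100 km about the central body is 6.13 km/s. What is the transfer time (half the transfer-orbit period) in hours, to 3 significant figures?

From the circular-orbit relation v² = μ/r at r = 22100 km: μ = v²r = (6.13)² × 22100 = 8.30449×10^5 km³/s².
The Hohmann ellipse has a_t = (r₁ + r₂)/2 = 88050 km.
By Kepler's third law the transfer-orbit period is T = 2π√(a_t³/μ), so t = T/2 = 90070 s.
Converting: 90070 s ÷ 3600 s/hour = 25.0 hours.

t = 25.0 hours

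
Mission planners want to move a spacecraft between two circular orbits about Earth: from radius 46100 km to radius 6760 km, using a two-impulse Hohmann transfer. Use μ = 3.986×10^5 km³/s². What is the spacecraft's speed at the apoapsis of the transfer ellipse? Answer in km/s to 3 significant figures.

The Hohmann ellipse has a_t = (r₁ + r₂)/2 = 26430 km.
The apoapsis of the transfer ellipse is at r = 46100 km.
From the vis-viva equation, v = √[μ(2/r − 1/a_t)] = 1.487 km/s.

v = 1.49 km/s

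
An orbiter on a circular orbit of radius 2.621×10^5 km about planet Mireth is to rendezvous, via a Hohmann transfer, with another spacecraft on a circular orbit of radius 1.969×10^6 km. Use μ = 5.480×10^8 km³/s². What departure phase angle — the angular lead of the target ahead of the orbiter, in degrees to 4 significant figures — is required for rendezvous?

φ = 103.2°

The Hohmann ellipse has a_t = (r₁ + r₂)/2 = 1.11555×10^6 km.
Transfer time t = π√(a_t³/μ) = 1.5812×10^5 s.
Target angular speed ω₂ = √(μ/r₂³) = 8.4727×10^-6 rad/s.
Angle swept by the target during transfer: ω₂·t = 1.3397 rad = 76.76°.
Arrival is 180° from departure on the ellipse, so φ = 180° − 76.76° = 103.2°.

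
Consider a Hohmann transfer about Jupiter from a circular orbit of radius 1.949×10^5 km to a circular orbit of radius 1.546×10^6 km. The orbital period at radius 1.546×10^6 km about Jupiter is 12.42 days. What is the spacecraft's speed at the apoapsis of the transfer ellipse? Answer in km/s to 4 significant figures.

From Kepler's third law T² = 4π²r³/μ at r = 1.546×10^6 km, T = 12.42 days = 12.42 × 86400 s = 1.073088×10^6 s: μ = 4π²r³/T² = 1.26683×10^8 km³/s².
Transfer-ellipse semi-major axis a_t = (r₁ + r₂)/2 = (1.949×10^5 + 1.546×10^6)/2 = 8.7045×10^5 km.
At apoapsis, r = 1.546×10^6 km.
From the vis-viva equation, v = √[μ(2/r − 1/a_t)] = 4.283 km/s.

v = 4.283 km/s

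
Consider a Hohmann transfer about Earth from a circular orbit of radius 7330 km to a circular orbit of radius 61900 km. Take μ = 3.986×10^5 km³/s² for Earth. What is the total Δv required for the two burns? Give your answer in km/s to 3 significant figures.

Δv = 3.86 km/s

Semi-major axis of the transfer orbit: a_t = (7330 + 61900)/2 = 34615 km.
At r₁ the circular-orbit speed is v₁ = √(μ/r₁) = 7.374 km/s.
On the transfer ellipse at r₁, v² = μ(2/r − 1/a) gives v_p = √[μ(2/r₁ − 1/a_t)] = 9.861 km/s.
First burn Δv₁ = |v_p − v₁| = 2.487 km/s.
Circular speed at r₂: v₂ = √(μ/r₂) = 2.538 km/s.
Transfer-orbit speed at r₂: v_a = √[μ(2/r₂ − 1/a_t)] = 1.168 km/s.
Second burn Δv₂ = |v₂ − v_a| = 1.370 km/s.
Total Δv = Δv₁ + Δv₂ = 3.857 km/s.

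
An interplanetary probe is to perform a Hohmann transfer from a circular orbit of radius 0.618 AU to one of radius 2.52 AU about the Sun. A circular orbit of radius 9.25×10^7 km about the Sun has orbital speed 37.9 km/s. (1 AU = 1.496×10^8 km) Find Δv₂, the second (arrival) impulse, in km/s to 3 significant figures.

Δv₂ = 6.99 km/s

From the circular-orbit relation v² = μ/r at r = 9.25×10^7 km: μ = v²r = (37.9)² × 9.25×10^7 = 1.32868×10^11 km³/s².
In km: r₁ = 0.618 × 1.496×10^8 = 9.24528×10^7 km; r₂ = 2.52 × 1.496×10^8 = 3.76992×10^8 km.
Transfer-ellipse semi-major axis a_t = (r₁ + r₂)/2 = (9.24528×10^7 + 3.76992×10^8)/2 = 2.347224×10^8 km.
Circular speed at r = 3.76992×10^8 km: v_c = √(μ/r) = 18.773 km/s.
Transfer-orbit speed at the same r (vis-viva, a = a_t): v_t = √[μ(2/r − 1/a_t)] = 11.782 km/s.
Δv₂ = |v_t − v_c| = |11.782 − 18.773| = 6.991 km/s.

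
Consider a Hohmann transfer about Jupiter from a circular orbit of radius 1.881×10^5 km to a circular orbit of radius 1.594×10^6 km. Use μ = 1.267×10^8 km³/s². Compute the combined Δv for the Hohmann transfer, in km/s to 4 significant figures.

Semi-major axis of the transfer orbit: a_t = (1.881×10^5 + 1.594×10^6)/2 = 8.9105×10^5 km.
Circular speed at r₁: v₁ = √(μ/r₁) = √(1.267×10^8/1.881×10^5) = 25.9534 km/s.
On the transfer ellipse at r₁, vis-viva equation gives v_p = √[μ(2/r₁ − 1/a_t)] = 34.7126 km/s.
First burn Δv₁ = |v_p − v₁| = 8.759 km/s.
Circular speed at r₂: v₂ = √(μ/r₂) = 8.915 km/s.
Transfer-orbit speed at r₂: v_a = √[μ(2/r₂ − 1/a_t)] = 4.096 km/s.
Second burn Δv₂ = |v₂ − v_a| = 4.819 km/s.
Δv = Δv₁ + Δv₂ = 8.759 + 4.819 = 13.58 km/s.

Δv = 13.58 km/s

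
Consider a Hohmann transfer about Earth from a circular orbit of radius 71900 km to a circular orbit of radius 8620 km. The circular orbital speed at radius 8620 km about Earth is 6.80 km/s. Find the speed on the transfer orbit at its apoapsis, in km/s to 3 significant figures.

From the circular-orbit relation v² = μ/r at r = 8620 km: μ = v²r = (6.80)² × 8620 = 3.98589×10^5 km³/s².
Semi-major axis of the transfer orbit: a_t = (71900 + 8620)/2 = 40260 km.
At apoapsis, r = 71900 km.
From the vis-viva equation, v = √[μ(2/r − 1/a_t)] = 1.089 km/s.

v = 1.09 km/s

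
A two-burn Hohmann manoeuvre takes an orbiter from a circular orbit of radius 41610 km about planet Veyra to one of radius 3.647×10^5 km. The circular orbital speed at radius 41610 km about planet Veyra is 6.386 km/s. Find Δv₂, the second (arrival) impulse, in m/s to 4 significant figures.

Δv₂ = 1181 m/s

From the circular-orbit relation v² = μ/r at r = 41610 km: μ = v²r = (6.386)² × 41610 = 1.69690×10^6 km³/s².
The Hohmann ellipse has a_t = (r₁ + r₂)/2 = 2.03155×10^5 km.
Circular speed at r = 3.647×10^5 km: v_c = √(μ/r) = 2.157 km/s.
Transfer-orbit speed at the same r (vis-viva, a = a_t): v_t = √[μ(2/r − 1/a_t)] = 0.9762 km/s.
Δv₂ = |v_t − v_c| = |0.9762 − 2.157| = 1.181 km/s.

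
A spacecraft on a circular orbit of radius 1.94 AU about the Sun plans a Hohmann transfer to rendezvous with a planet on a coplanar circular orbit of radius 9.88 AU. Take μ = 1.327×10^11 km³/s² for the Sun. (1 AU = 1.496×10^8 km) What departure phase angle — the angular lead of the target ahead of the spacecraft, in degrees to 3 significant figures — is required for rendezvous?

In km: r₁ = 1.94 × 1.496×10^8 = 2.90224×10^8 km; r₂ = 9.88 × 1.496×10^8 = 1.478048×10^9 km.
The Hohmann ellipse has a_t = (r₁ + r₂)/2 = 8.84136×10^8 km.
Transfer time t = π√(a_t³/μ) = 2.26722×10^8 s.
Target angular speed ω₂ = √(μ/r₂³) = 6.41066×10^-9 rad/s.
Angle swept by the target during transfer: ω₂·t = 1.45344 rad = 83.28°.
The spacecraft traverses 180° on the transfer ellipse, so the target must lead by 180° − 83.28° = 96.7°.

φ = 96.7°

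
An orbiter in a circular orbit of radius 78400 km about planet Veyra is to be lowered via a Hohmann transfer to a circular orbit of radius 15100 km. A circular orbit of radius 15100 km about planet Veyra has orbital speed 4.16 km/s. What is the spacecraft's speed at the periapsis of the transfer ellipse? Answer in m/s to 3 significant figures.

From the circular-orbit relation v² = μ/r at r = 15100 km: μ = v²r = (4.16)² × 15100 = 2.61315×10^5 km³/s².
Transfer-ellipse semi-major axis a_t = (r₁ + r₂)/2 = (78400 + 15100)/2 = 46750 km.
At periapsis, r = 15100 km.
From the vis-viva equation, v = √[μ(2/r − 1/a_t)] = 5.387 km/s.

v = 5390 m/s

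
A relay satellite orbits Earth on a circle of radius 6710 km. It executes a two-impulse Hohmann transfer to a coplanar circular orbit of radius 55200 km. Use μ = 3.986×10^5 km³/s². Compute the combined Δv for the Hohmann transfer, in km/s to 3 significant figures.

Δv = 4.02 km/s

Transfer-ellipse semi-major axis a_t = (r₁ + r₂)/2 = (6710 + 55200)/2 = 30955 km.
At r₁ the circular-orbit speed is v₁ = √(μ/r₁) = 7.7074 km/s.
Transfer-orbit speed at r₁ (vis-viva equation): v_p = √[μ(2/r₁ − 1/a_t)] = 10.292 km/s.
First burn Δv₁ = |v_p − v₁| = 2.585 km/s.
Circular speed at r₂: v₂ = √(μ/r₂) = 2.687 km/s.
Transfer-orbit speed at r₂: v_a = √[μ(2/r₂ − 1/a_t)] = 1.251 km/s.
Second burn Δv₂ = |v₂ − v_a| = 1.436 km/s.
Δv = Δv₁ + Δv₂ = 2.585 + 1.436 = 4.021 km/s.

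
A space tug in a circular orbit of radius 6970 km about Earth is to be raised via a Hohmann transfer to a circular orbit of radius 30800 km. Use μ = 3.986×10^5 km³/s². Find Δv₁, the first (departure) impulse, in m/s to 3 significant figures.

Semi-major axis of the transfer orbit: a_t = (6970 + 30800)/2 = 18885 km.
On the circular orbit at r = 6970 km, v_c = √(μ/r) = 7.5623 km/s.
Transfer-orbit speed at the same r (vis-viva, a = a_t): v_t = √[μ(2/r − 1/a_t)] = 9.6576 km/s.
Δv₁ = |v_t − v_c| = |9.6576 − 7.5623| = 2.095 km/s.

Δv₁ = 2100 m/s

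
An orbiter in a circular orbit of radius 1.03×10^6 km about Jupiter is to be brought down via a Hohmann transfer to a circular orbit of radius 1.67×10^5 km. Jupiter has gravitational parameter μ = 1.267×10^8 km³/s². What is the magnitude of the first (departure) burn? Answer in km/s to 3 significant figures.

Δv₁ = 5.23 km/s

The Hohmann ellipse has a_t = (r₁ + r₂)/2 = 5.985×10^5 km.
On the circular orbit at r = 1.030×10^6 km, v_c = √(μ/r) = 11.091 km/s.
Transfer-orbit speed at the same r (vis-viva, a = a_t): v_t = √[μ(2/r − 1/a_t)] = 5.8586 km/s.
Δv₁ = |v_t − v_c| = |5.8586 − 11.091| = 5.232 km/s.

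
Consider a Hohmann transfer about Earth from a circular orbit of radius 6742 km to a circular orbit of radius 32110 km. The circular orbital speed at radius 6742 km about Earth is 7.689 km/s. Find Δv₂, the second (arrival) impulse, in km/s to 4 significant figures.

From the circular-orbit relation v² = μ/r at r = 6742 km: μ = v²r = (7.689)² × 6742 = 3.98592×10^5 km³/s².
Semi-major axis of the transfer orbit: a_t = (6742 + 32110)/2 = 19426 km.
Circular speed at r = 32110 km: v_c = √(μ/r) = 3.5233 km/s.
Transfer-orbit speed at the same r (vis-viva, a = a_t): v_t = √[μ(2/r − 1/a_t)] = 2.0756 km/s.
Δv₂ = |v_t − v_c| = |2.0756 − 3.5233| = 1.448 km/s.

Δv₂ = 1.448 km/s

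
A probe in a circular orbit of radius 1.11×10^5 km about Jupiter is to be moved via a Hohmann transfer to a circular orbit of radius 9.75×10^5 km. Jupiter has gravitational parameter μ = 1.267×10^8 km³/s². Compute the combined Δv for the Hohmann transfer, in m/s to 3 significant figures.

Transfer-ellipse semi-major axis a_t = (r₁ + r₂)/2 = (1.110×10^5 + 9.750×10^5)/2 = 5.430×10^5 km.
At r₁ the circular-orbit speed is v₁ = √(μ/r₁) = 33.785 km/s.
On the transfer ellipse at r₁, vis-viva gives v_p = √[μ(2/r₁ − 1/a_t)] = 45.272 km/s.
First burn Δv₁ = |v_p − v₁| = 11.487 km/s.
At r₂, v₂ = √(μ/r₂) = 11.3995 km/s.
Transfer-orbit speed at r₂: v_a = √[μ(2/r₂ − 1/a_t)] = 5.15404 km/s.
Second burn Δv₂ = |v₂ − v_a| = 6.2455 km/s.
Δv = Δv₁ + Δv₂ = 11.487 + 6.2455 = 17.73 km/s.

Δv = 17700 m/s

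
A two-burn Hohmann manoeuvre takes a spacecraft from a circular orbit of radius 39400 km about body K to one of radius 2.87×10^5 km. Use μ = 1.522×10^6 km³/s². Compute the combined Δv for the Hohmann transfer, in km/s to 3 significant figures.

Semi-major axis of the transfer orbit: a_t = (39400 + 2.870×10^5)/2 = 1.632×10^5 km.
At r₁ the circular-orbit speed is v₁ = √(μ/r₁) = 6.215 km/s.
On the transfer ellipse at r₁, vis-viva gives v_p = √[μ(2/r₁ − 1/a_t)] = 8.242 km/s.
First burn Δv₁ = |v_p − v₁| = 2.027 km/s.
Circular speed at r₂: v₂ = √(μ/r₂) = 2.3029 km/s.
Transfer-orbit speed at r₂: v_a = √[μ(2/r₂ − 1/a_t)] = 1.1315 km/s.
Second burn Δv₂ = |v₂ − v_a| = 1.171 km/s.
Δv = Δv₁ + Δv₂ = 2.027 + 1.171 = 3.198 km/s.

Δv = 3.20 km/s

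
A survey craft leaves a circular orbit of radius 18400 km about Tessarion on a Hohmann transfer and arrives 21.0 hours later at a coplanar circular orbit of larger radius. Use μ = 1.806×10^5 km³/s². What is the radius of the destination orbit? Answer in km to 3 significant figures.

Transfer time t = 21.0 hours = 75600 s, and t = π√(a_t³/μ).
So a_t = (μ t²/π²)^(1/3) = (1.806×10^5 × (75600)² / π²)^(1/3) = 47114 km.
Since a_t = (r₁ + r₂)/2, r₂ = 2a_t − r₁ = 2×47114 − 18400 = 75828 km.

r₂ = 75800 km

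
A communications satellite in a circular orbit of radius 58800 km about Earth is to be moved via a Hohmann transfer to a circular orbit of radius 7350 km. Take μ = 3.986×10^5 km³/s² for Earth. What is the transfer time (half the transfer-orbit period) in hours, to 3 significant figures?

t = 8.31 hours

The Hohmann ellipse has a_t = (r₁ + r₂)/2 = 33075 km.
Half the transfer-orbit period gives t = π√(a_t³/μ) = 29930 s.
Converting: 29930 s ÷ 3600 s/hour = 8.31 hours.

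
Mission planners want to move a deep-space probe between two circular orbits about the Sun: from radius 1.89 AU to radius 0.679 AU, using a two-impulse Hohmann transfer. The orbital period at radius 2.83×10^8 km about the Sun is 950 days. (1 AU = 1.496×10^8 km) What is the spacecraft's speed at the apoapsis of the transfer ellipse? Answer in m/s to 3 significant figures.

From Kepler's third law T² = 4π²r³/μ at r = 2.83×10^8 km, T = 950 days = 950 × 86400 s = 8.208×10^7 s: μ = 4π²r³/T² = 1.32814×10^11 km³/s².
In km: r₁ = 1.89 × 1.496×10^8 = 2.82744×10^8 km; r₂ = 0.679 × 1.496×10^8 = 1.015784×10^8 km.
Semi-major axis of the transfer orbit: a_t = (2.82744×10^8 + 1.015784×10^8)/2 = 1.921612×10^8 km.
The apoapsis of the transfer ellipse is at r = 2.82744×10^8 km.
Vis-viva: v = √[μ(2/r − 1/a_t)] = √[1.32814×10^11 × (2/2.82744×10^8 − 1/1.921612×10^8)] = 15.76 km/s.

v = 15800 m/s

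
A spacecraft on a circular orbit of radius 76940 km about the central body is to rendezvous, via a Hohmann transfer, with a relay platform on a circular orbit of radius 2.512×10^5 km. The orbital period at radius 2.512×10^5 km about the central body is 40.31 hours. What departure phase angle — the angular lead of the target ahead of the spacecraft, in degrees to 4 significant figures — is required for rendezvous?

φ = 84.99°

From Kepler's third law T² = 4π²r³/μ at r = 2.512×10^5 km, T = 40.31 hours = 40.31 × 3600 s = 1.45116×10^5 s: μ = 4π²r³/T² = 2.97158×10^7 km³/s².
Semi-major axis of the transfer orbit: a_t = (76940 + 2.512×10^5)/2 = 1.6407×10^5 km.
The half-period of the transfer ellipse is t = π√(a_t³/μ) = 38300 s.
The target's mean motion on its circular orbit is ω₂ = √(μ/r₂³) = 4.3298×10^-5 rad/s.
Angle swept by the target during transfer: ω₂·t = 1.6583 rad = 95.01°.
The spacecraft traverses 180° on the transfer ellipse, so the target must lead by 180° − 95.01° = 84.99°.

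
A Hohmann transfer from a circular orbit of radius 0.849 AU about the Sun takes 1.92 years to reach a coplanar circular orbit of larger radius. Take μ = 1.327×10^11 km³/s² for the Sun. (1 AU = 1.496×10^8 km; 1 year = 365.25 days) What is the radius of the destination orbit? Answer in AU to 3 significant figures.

r₂ = 4.06 AU

In km: r₁ = 0.849 × 1.496×10^8 = 1.270104×10^8 km.
Transfer time t = 1.92 years × 365.25 × 86400 s = 6.0590592×10^7 s, and t = π√(a_t³/μ).
So a_t = (μ t²/π²)^(1/3) = (1.327×10^11 × (6.0590592×10^7)² / π²)^(1/3) = 3.6683×10^8 km.
Since a_t = (r₁ + r₂)/2, r₂ = 2a_t − r₁ = 2×3.6683×10^8 − 1.270104×10^8 = 6.066496×10^8 km.
In AU: r₂ = 6.066496×10^8 / 1.496×10^8 = 4.06 AU.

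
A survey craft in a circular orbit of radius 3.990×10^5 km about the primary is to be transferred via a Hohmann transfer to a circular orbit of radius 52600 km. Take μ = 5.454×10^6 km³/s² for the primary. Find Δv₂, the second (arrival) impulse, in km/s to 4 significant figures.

Δv₂ = 3.353 km/s

The Hohmann ellipse has a_t = (r₁ + r₂)/2 = 2.258×10^5 km.
On the circular orbit at r = 52600 km, v_c = √(μ/r) = 10.183 km/s.
Vis-viva on the transfer ellipse at r = 52600 km gives v_t = √[μ(2/r − 1/a_t)] = 13.536 km/s.
Δv₂ = |v_t − v_c| = |13.536 − 10.183| = 3.353 km/s.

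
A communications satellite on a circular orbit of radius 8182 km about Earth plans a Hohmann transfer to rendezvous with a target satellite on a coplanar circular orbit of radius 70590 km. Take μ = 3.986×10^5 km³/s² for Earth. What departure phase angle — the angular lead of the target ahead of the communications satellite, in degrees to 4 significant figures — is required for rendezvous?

Transfer-ellipse semi-major axis a_t = (r₁ + r₂)/2 = (8182 + 70590)/2 = 39386 km.
The half-period of the transfer ellipse is t = π√(a_t³/μ) = 38895 s.
Target angular speed ω₂ = √(μ/r₂³) = 3.3663×10^-5 rad/s.
Angle swept by the target during transfer: ω₂·t = 1.3093 rad = 75.02°.
Arrival is 180° from departure on the ellipse, so φ = 180° − 75.02° = 105.0°.

φ = 105.0°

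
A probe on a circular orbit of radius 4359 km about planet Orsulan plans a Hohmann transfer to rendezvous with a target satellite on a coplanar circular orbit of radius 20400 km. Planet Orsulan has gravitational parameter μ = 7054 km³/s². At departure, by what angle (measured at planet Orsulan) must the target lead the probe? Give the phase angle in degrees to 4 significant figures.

φ = 94.91°

The Hohmann ellipse has a_t = (r₁ + r₂)/2 = 12379.5 km.
Transfer time t = π√(a_t³/μ) = 51521 s.
The target's mean motion on its circular orbit is ω₂ = √(μ/r₂³) = 2.8825×10^-5 rad/s.
Angle swept by the target during transfer: ω₂·t = 1.4851 rad = 85.09°.
Arrival is 180° from departure on the ellipse, so φ = 180° − 85.09° = 94.91°.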